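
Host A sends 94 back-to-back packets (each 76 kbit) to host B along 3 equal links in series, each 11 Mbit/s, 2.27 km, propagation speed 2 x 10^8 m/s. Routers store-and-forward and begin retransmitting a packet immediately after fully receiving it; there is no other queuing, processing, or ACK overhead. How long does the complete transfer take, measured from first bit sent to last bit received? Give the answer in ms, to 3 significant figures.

Per-hop transmission t_tx = L/R = 76000/11000000 = 6.90909 ms.
Per-hop propagation t_prop = 2270/200000000 = 0.01135 ms.
Pipeline fill: first packet needs 3·t_tx to clear all hops; remaining 93 packets each add one t_tx.
Total = (3+94-1)·t_tx + 3·t_prop = 96·6.90909 + 3·0.01135 = 663 ms.

663 ms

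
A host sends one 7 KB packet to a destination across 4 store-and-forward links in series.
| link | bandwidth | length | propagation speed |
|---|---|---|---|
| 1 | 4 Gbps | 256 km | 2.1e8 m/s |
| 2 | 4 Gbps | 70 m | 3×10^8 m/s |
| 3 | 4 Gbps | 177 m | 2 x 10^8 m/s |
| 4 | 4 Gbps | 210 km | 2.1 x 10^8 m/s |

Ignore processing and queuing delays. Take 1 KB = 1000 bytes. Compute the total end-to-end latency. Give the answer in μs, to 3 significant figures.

L = 56000 bits.
Transmission delay per hop = L/R = 56000/4000000000 = 14 μs; 4 hops → 56 μs.
Propagation delays (d/s per hop): 1219.05, 0.233333, 0.885, 1000 μs; sum = 2220.17 μs.
End-to-end = 2280 μs.

2280 μs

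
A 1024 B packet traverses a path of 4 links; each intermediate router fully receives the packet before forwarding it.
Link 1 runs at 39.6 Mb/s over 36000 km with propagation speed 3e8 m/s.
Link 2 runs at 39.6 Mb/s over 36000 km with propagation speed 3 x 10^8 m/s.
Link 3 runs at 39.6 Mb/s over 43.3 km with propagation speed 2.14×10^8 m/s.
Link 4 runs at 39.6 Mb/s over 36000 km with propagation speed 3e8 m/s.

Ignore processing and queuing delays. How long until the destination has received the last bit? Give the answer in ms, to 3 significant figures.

361 ms

L = 1024 × 8 = 8192 bits.
Transmission delay per hop = L/R = 8192/39600000 = 0.206869 ms; 4 hops → 0.827475 ms.
Propagation delays (d/s per hop): 120, 120, 0.202336, 120 ms; sum = 360.202 ms.
End-to-end = 361 ms.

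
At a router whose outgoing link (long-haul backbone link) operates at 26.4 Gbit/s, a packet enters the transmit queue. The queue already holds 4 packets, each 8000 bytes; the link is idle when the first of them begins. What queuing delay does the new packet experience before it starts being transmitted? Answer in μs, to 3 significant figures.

9.70 μs

Each queued packet: L/R = 64000/26400000000 = 2.42424 μs.
4 queued → 9.69697 μs.
Queuing delay = 9.70 μs.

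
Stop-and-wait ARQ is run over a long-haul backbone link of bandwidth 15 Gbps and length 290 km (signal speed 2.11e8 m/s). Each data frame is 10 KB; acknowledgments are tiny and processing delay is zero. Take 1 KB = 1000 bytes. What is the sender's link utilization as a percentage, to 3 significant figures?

t_tx = L/R = 80000/15000000000 = 5.33333e-06 s.
t_prop = 290000/211000000 = 0.00137441 s; RTT = 0.00274882 s.
Cycle = t_tx + RTT = 0.00275415 s.
Utilization = t_tx / cycle = 5.33333e-06/0.00275415 = 0.194 %.

0.194 %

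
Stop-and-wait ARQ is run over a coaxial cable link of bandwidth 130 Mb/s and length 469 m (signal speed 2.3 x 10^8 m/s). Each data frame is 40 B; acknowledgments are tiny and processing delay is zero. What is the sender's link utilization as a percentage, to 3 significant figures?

t_tx = L/R = 320/130000000 = 2.46154e-06 s.
t_prop = 469/2.3e+08 = 2.03913e-06 s; RTT = 4.07826e-06 s.
Cycle = t_tx + RTT = 6.5398e-06 s.
Utilization = t_tx / cycle = 2.46154e-06/6.5398e-06 = 37.6 %.

37.6 %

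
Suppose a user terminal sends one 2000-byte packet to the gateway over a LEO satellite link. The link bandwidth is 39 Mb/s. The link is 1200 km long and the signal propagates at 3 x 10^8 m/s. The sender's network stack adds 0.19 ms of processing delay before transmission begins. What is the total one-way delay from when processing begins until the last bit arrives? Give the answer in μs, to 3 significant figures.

L = 2000 × 8 = 16000 bits.
Transmission delay = L/R = 16000 / 39000000 = 410.256 μs.
Propagation delay = d/s = 1200000 m / 300000000 m/s = 4000 μs.
Plus processing delay 0.19 ms = 190 μs.
Total = 4600 μs.

4600 μs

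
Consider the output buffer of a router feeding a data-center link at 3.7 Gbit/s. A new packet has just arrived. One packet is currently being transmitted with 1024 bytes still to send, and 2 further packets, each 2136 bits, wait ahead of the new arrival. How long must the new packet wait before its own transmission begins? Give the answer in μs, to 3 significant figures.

3.37 μs

Each queued packet: L/R = 2136/3700000000 = 0.577297 μs.
2 queued → 1.15459 μs.
Plus remaining 8192 bits of current packet: 2.21405 μs.
Queuing delay = 3.37 μs.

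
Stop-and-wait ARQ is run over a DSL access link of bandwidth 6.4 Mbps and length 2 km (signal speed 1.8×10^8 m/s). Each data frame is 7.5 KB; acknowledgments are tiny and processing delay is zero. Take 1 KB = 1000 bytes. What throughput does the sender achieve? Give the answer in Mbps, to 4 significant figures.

6.385 Mbps

t_tx = L/R = 60000/6400000 = 0.009375 s.
t_prop = 2000/180000000 = 1.11111e-05 s; RTT = 2.22222e-05 s.
Cycle = t_tx + RTT = 0.00939722 s.
Throughput = L / cycle = 60000 / 0.00939722 = 6.385 Mbps.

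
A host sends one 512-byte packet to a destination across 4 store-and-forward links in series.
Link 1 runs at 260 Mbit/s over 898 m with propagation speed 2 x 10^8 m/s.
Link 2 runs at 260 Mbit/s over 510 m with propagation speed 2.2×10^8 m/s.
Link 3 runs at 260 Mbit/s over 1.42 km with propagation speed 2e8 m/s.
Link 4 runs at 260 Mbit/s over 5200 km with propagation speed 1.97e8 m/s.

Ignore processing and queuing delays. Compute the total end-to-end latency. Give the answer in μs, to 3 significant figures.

26500 μs

L = 512 × 8 = 4096 bits.
Transmission delay per hop = L/R = 4096/260000000 = 15.7538 μs; 4 hops → 63.0154 μs.
Propagation delays (d/s per hop): 4.49, 2.31818, 7.1, 26395.9 μs; sum = 26409.8 μs.
End-to-end = 26500 μs.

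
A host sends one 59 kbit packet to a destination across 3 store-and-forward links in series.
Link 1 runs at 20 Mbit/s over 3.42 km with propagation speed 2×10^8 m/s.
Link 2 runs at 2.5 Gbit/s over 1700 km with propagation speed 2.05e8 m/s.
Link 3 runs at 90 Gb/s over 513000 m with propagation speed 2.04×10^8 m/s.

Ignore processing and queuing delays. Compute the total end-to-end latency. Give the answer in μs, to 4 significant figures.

L = 59000 bits.
Transmission delays (L/R per hop): 2950, 23.6, 0.655556 μs; sum = 2974.26 μs.
Propagation delays (d/s per hop): 17.1, 8292.68, 2514.71 μs; sum = 10824.5 μs.
End-to-end = 13800 μs.

13800 μs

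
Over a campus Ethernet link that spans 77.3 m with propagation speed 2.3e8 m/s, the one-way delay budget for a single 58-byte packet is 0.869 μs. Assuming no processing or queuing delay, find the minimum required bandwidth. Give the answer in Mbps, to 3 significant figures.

L = 464 bits.
Propagation delay = 77.3 / 2.3e+08 = 0.336087 μs.
Transmission budget = 0.869 − 0.336087 = 0.532913 μs.
R ≥ L / t_tx = 464 bits / 5.32913e-07 s = 871 Mbps.

871 Mbps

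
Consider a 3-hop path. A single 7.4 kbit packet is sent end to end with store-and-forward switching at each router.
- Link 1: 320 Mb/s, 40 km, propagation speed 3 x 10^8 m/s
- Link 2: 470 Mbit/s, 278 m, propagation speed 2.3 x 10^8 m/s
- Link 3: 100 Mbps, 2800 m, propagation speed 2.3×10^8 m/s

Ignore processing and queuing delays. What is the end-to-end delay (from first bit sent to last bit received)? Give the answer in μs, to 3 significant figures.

260 μs

L = 7400 bits.
Transmission delays (L/R per hop): 23.125, 15.7447, 74 μs; sum = 112.87 μs.
Propagation delays (d/s per hop): 133.333, 1.2087, 12.1739 μs; sum = 146.716 μs.
End-to-end = 260 μs.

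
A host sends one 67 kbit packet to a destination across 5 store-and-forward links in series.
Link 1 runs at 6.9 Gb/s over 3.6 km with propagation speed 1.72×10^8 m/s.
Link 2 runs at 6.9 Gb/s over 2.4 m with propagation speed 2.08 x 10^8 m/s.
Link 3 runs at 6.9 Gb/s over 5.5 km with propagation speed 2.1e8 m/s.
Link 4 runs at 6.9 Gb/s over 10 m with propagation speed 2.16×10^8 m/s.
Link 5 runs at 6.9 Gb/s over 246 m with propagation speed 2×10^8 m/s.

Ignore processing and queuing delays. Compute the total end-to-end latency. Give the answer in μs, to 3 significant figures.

L = 67000 bits.
Transmission delay per hop = L/R = 67000/6900000000 = 9.71014 μs; 5 hops → 48.5507 μs.
Propagation delays (d/s per hop): 20.9302, 0.0115385, 26.1905, 0.0462963, 1.23 μs; sum = 48.4085 μs.
End-to-end = 97.0 μs.

97.0 μs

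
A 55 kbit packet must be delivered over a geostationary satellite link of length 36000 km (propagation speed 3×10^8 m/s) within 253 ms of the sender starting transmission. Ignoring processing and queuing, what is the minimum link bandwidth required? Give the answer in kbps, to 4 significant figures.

Propagation delay = 36000000 / 300000000 = 120 ms.
Transmission budget = 253 − 120 = 133 ms.
R ≥ L / t_tx = 55000 bits / 0.133 s = 413.5 kbps.

413.5 kbps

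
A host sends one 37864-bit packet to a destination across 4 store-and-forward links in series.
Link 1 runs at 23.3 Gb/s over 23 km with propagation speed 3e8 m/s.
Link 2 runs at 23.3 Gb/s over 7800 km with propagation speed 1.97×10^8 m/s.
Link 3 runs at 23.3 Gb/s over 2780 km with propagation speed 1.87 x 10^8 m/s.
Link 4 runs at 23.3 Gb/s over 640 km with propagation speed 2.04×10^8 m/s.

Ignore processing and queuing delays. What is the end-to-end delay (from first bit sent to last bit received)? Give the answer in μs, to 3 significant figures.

57700 μs

Transmission delay per hop = L/R = 37864/23300000000 = 1.62506 μs; 4 hops → 6.50026 μs.
Propagation delays (d/s per hop): 76.6667, 39593.9, 14866.3, 3137.25 μs; sum = 57674.1 μs.
End-to-end = 57700 μs.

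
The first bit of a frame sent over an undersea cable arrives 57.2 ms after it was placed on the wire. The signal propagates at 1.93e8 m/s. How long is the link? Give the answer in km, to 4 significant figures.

d = s × t_prop = 193000000 × 0.0572 = 11040 km.

11040 km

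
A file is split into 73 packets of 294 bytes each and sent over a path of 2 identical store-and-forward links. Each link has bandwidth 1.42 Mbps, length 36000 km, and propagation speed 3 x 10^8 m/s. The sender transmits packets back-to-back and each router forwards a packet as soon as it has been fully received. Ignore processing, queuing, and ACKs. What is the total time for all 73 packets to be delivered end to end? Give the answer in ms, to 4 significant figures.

362.6 ms

Per-hop transmission t_tx = L/R = 2352/1420000 = 1.65634 ms.
Per-hop propagation t_prop = 36000000/300000000 = 120 ms.
Pipeline fill: first packet needs 2·t_tx to clear all hops; remaining 72 packets each add one t_tx.
Total = (2+73-1)·t_tx + 2·t_prop = 74·1.65634 + 2·120 = 362.6 ms.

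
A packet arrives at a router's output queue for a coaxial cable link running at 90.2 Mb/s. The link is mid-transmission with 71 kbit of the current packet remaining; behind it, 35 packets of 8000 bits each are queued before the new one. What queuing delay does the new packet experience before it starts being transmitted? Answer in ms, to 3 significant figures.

Each queued packet: L/R = 8000/90200000 = 0.0886918 ms.
35 queued → 3.10421 ms.
Plus remaining 71000 bits of current packet: 0.78714 ms.
Queuing delay = 3.89 ms.

3.89 ms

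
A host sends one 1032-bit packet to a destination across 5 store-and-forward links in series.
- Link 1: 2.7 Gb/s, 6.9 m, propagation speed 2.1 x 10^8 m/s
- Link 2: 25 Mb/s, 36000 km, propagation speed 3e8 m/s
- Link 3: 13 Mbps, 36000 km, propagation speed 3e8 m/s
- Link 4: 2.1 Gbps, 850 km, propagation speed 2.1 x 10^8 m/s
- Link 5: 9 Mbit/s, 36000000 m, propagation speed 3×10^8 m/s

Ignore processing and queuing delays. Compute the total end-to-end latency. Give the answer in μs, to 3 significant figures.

Transmission delays (L/R per hop): 0.382222, 41.28, 79.3846, 0.491429, 114.667 μs; sum = 236.205 μs.
Propagation delays (d/s per hop): 0.0328571, 120000, 120000, 4047.62, 120000 μs; sum = 364048 μs.
End-to-end = 364000 μs.

364000 μs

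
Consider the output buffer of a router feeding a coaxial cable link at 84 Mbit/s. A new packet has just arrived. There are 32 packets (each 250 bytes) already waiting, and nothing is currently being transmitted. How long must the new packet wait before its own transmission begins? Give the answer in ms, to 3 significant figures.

0.762 ms

Each queued packet: L/R = 2000/84000000 = 0.0238095 ms.
32 queued → 0.761905 ms.
Queuing delay = 0.762 ms.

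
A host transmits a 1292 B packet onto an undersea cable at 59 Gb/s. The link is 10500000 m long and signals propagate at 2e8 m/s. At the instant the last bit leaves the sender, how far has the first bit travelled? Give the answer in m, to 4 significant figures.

t_tx = L/R = 10336/59000000000 = 1.75186e-07 s.
Distance = s × t_tx = 200000000 × 1.75186e-07 = 35.04 m.

35.04 m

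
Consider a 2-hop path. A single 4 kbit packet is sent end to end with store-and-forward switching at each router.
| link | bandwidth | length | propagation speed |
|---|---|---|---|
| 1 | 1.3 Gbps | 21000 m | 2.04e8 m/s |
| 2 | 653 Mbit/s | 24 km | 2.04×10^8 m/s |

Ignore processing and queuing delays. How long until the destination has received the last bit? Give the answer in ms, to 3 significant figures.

0.230 ms

L = 4000 bits.
Transmission delays (L/R per hop): 0.00307692, 0.00612557 ms; sum = 0.0092025 ms.
Propagation delays (d/s per hop): 0.102941, 0.117647 ms; sum = 0.220588 ms.
End-to-end = 0.230 ms.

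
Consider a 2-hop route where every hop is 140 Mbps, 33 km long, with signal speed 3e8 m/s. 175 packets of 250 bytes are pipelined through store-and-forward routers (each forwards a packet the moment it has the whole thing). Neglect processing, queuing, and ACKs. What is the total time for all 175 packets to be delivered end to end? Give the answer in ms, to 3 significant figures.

Per-hop transmission t_tx = L/R = 2000/140000000 = 0.0142857 ms.
Per-hop propagation t_prop = 33000/300000000 = 0.11 ms.
Pipeline fill: first packet needs 2·t_tx to clear all hops; remaining 174 packets each add one t_tx.
Total = (2+175-1)·t_tx + 2·t_prop = 176·0.0142857 + 2·0.11 = 2.73 ms.

2.73 ms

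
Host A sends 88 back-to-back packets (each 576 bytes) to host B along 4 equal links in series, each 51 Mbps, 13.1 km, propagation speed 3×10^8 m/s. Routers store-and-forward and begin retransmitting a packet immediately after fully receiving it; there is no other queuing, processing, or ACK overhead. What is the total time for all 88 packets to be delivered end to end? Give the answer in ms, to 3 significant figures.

Per-hop transmission t_tx = L/R = 4608/51000000 = 0.0903529 ms.
Per-hop propagation t_prop = 13100/300000000 = 0.0436667 ms.
Pipeline fill: first packet needs 4·t_tx to clear all hops; remaining 87 packets each add one t_tx.
Total = (4+88-1)·t_tx + 4·t_prop = 91·0.0903529 + 4·0.0436667 = 8.40 ms.

8.40 ms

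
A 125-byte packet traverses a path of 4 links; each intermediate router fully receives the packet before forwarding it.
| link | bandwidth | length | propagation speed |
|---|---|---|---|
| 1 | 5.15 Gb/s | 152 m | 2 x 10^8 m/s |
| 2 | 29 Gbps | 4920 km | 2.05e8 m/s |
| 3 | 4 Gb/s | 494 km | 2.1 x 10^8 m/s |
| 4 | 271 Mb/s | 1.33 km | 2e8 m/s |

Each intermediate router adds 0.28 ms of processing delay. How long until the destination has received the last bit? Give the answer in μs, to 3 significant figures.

L = 125 × 8 = 1000 bits.
Transmission delays (L/R per hop): 0.194175, 0.0344828, 0.25, 3.69004 μs; sum = 4.16869 μs.
Propagation delays (d/s per hop): 0.76, 24000, 2352.38, 6.65 μs; sum = 26359.8 μs.
Processing at 3 router(s): 3 × 0.28 ms = 840 μs.
End-to-end = 27200 μs.

27200 μs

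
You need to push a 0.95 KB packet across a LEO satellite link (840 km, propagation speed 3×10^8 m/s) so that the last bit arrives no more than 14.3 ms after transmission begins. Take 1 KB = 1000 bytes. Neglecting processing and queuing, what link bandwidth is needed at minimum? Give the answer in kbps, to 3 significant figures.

661 kbps

L = 7600 bits.
Propagation delay = 840000 / 300000000 = 2.8 ms.
Transmission budget = 14.3 − 2.8 = 11.5 ms.
R ≥ L / t_tx = 7600 bits / 0.0115 s = 661 kbps.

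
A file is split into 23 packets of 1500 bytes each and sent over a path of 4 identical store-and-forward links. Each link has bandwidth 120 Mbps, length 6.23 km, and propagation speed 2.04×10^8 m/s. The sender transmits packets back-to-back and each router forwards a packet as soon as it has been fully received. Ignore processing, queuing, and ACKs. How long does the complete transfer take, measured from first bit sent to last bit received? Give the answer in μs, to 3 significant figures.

Per-hop transmission t_tx = L/R = 12000/120000000 = 100 μs.
Per-hop propagation t_prop = 6230/204000000 = 30.5392 μs.
Pipeline fill: first packet needs 4·t_tx to clear all hops; remaining 22 packets each add one t_tx.
Total = (4+23-1)·t_tx + 4·t_prop = 26·100 + 4·30.5392 = 2720 μs.

2720 μs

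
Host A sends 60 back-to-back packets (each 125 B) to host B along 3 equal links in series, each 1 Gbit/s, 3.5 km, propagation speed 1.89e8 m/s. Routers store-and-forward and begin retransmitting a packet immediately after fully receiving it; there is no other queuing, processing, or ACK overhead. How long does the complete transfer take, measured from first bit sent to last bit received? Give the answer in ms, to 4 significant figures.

0.1176 ms

Per-hop transmission t_tx = L/R = 1000/1000000000 = 0.001 ms.
Per-hop propagation t_prop = 3500/189000000 = 0.0185185 ms.
Pipeline fill: first packet needs 3·t_tx to clear all hops; remaining 59 packets each add one t_tx.
Total = (3+60-1)·t_tx + 3·t_prop = 62·0.001 + 3·0.0185185 = 0.1176 ms.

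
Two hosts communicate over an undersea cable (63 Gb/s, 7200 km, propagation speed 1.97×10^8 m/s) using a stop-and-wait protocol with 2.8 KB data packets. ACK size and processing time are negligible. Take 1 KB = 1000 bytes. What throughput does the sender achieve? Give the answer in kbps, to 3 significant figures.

306 kbps

t_tx = L/R = 22400/63000000000 = 3.55556e-07 s.
t_prop = 7200000/197000000 = 0.0365482 s; RTT = 0.0730964 s.
Cycle = t_tx + RTT = 0.0730968 s.
Throughput = L / cycle = 22400 / 0.0730968 = 306 kbps.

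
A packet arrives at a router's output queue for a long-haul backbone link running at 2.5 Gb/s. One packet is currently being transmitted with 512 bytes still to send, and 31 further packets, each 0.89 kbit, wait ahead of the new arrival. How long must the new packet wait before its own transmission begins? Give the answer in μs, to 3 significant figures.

Each queued packet: L/R = 890/2500000000 = 0.356 μs.
31 queued → 11.036 μs.
Plus remaining 4096 bits of current packet: 1.6384 μs.
Queuing delay = 12.7 μs.

12.7 μs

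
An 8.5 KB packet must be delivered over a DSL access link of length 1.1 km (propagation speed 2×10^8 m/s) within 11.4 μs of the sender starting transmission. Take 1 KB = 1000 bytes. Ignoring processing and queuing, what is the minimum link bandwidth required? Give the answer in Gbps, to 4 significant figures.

L = 68000 bits.
Propagation delay = 1100 / 200000000 = 5.5 μs.
Transmission budget = 11.4 − 5.5 = 5.9 μs.
R ≥ L / t_tx = 68000 bits / 5.9e-06 s = 11.53 Gbps.

11.53 Gbps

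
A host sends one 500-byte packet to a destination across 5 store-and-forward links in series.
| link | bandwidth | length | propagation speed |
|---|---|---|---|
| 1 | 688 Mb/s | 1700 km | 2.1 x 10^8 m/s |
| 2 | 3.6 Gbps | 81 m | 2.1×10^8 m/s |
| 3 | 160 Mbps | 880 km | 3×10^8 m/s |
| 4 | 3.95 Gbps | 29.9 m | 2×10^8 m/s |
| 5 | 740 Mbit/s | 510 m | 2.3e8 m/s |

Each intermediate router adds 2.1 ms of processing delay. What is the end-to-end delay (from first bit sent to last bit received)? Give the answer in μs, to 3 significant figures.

L = 500 × 8 = 4000 bits.
Transmission delays (L/R per hop): 5.81395, 1.11111, 25, 1.01266, 5.40541 μs; sum = 38.3431 μs.
Propagation delays (d/s per hop): 8095.24, 0.385714, 2933.33, 0.1495, 2.21739 μs; sum = 11031.3 μs.
Processing at 4 router(s): 4 × 2.1 ms = 8400 μs.
End-to-end = 19500 μs.

19500 μs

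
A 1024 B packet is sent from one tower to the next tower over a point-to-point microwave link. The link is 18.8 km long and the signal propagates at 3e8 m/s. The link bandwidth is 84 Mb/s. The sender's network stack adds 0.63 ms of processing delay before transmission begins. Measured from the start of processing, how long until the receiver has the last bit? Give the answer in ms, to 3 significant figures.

L = 1024 × 8 = 8192 bits.
Transmission delay = L/R = 8192 / 84000000 = 0.0975238 ms.
Propagation delay = d/s = 18800 m / 300000000 m/s = 0.0626667 ms.
Plus processing delay 0.63 ms = 0.63 ms.
Total = 0.790 ms.

0.790 ms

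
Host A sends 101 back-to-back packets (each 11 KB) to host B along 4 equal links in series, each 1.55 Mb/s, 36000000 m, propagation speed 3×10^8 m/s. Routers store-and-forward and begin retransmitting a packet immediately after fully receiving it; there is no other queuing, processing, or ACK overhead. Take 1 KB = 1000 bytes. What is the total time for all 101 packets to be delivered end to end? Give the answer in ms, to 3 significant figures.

6380 ms

Per-hop transmission t_tx = L/R = 88000/1550000 = 56.7742 ms.
Per-hop propagation t_prop = 36000000/300000000 = 120 ms.
Pipeline fill: first packet needs 4·t_tx to clear all hops; remaining 100 packets each add one t_tx.
Total = (4+101-1)·t_tx + 4·t_prop = 104·56.7742 + 4·120 = 6380 ms.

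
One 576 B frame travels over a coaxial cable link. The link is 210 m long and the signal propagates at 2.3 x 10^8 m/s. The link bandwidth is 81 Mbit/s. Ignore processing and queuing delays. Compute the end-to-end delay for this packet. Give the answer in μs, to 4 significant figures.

L = 576 × 8 = 4608 bits.
Transmission delay = L/R = 4608 / 81000000 = 56.8889 μs.
Propagation delay = d/s = 210 m / 2.3e+08 m/s = 0.913043 μs.
Total = 57.80 μs.

57.80 μs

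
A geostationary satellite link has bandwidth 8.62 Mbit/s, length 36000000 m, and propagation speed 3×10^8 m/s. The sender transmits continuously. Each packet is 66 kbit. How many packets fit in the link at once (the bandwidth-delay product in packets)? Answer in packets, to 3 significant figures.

15.7 packets

Propagation delay = 36000000 / 300000000 = 0.12 s.
BDP = R × t_prop = 8620000 × 0.12 = 1034400 bits.
In packets of 66000 bits: 15.7 packets.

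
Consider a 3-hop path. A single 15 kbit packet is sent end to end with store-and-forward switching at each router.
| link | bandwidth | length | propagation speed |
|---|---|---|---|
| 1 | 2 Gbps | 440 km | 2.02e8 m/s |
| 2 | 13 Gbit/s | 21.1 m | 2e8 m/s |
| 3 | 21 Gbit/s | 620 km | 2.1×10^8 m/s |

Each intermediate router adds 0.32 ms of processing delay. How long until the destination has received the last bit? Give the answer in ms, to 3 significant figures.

L = 15000 bits.
Transmission delays (L/R per hop): 0.0075, 0.00115385, 0.000714286 ms; sum = 0.00936813 ms.
Propagation delays (d/s per hop): 2.17822, 0.0001055, 2.95238 ms; sum = 5.1307 ms.
Processing at 2 router(s): 2 × 0.32 ms = 0.64 ms.
End-to-end = 5.78 ms.

5.78 ms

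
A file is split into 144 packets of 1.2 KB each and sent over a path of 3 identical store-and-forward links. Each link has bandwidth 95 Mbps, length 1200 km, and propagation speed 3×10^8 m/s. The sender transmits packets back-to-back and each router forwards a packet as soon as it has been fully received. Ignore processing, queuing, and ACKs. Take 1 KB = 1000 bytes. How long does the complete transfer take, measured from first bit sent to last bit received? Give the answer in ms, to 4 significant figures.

Per-hop transmission t_tx = L/R = 9600/95000000 = 0.101053 ms.
Per-hop propagation t_prop = 1200000/300000000 = 4 ms.
Pipeline fill: first packet needs 3·t_tx to clear all hops; remaining 143 packets each add one t_tx.
Total = (3+144-1)·t_tx + 3·t_prop = 146·0.101053 + 3·4 = 26.75 ms.

26.75 ms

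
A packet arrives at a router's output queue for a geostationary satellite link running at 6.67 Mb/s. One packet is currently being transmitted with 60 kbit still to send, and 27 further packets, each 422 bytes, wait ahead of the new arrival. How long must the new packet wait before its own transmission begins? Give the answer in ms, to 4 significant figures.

22.66 ms

Each queued packet: L/R = 3376/6670000 = 0.506147 ms.
27 queued → 13.666 ms.
Plus remaining 60000 bits of current packet: 8.9955 ms.
Queuing delay = 22.66 ms.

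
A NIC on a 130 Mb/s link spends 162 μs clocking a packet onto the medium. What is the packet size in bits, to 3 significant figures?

L = R × t_tx = 130000000 b/s × 0.000162 s = 21060 bits.

21100 bits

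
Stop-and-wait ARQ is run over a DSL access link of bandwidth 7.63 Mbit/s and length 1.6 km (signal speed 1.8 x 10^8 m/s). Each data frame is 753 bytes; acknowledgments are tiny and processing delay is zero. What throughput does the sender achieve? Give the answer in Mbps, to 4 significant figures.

7.462 Mbps

t_tx = L/R = 6024/7630000 = 0.000789515 s.
t_prop = 1600/180000000 = 8.88889e-06 s; RTT = 1.77778e-05 s.
Cycle = t_tx + RTT = 0.000807293 s.
Throughput = L / cycle = 6024 / 0.000807293 = 7.462 Mbps.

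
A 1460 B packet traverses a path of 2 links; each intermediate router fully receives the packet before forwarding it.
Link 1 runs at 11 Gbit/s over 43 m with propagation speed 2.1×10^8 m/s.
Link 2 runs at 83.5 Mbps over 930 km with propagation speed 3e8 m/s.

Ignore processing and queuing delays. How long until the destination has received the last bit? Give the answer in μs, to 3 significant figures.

L = 1460 × 8 = 11680 bits.
Transmission delays (L/R per hop): 1.06182, 139.88 μs; sum = 140.942 μs.
Propagation delays (d/s per hop): 0.204762, 3100 μs; sum = 3100.2 μs.
End-to-end = 3240 μs.

3240 μs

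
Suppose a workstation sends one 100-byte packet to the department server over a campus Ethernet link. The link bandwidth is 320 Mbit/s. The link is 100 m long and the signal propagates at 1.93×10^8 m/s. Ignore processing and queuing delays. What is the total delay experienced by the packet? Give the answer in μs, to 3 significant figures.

L = 100 × 8 = 800 bits.
Transmission delay = L/R = 800 / 320000000 = 2.5 μs.
Propagation delay = d/s = 100 m / 193000000 m/s = 0.518135 μs.
Total = 3.02 μs.

3.02 μs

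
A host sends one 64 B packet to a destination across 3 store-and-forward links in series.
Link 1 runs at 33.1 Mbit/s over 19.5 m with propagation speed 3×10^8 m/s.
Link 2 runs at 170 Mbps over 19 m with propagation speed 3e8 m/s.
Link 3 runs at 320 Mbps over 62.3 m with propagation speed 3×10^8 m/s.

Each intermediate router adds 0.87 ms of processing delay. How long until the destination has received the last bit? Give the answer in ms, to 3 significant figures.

1.76 ms

L = 64 × 8 = 512 bits.
Transmission delays (L/R per hop): 0.0154683, 0.00301176, 0.0016 ms; sum = 0.02008 ms.
Propagation delays (d/s per hop): 6.5e-05, 6.33333e-05, 0.000207667 ms; sum = 0.000336 ms.
Processing at 2 router(s): 2 × 0.87 ms = 1.74 ms.
End-to-end = 1.76 ms.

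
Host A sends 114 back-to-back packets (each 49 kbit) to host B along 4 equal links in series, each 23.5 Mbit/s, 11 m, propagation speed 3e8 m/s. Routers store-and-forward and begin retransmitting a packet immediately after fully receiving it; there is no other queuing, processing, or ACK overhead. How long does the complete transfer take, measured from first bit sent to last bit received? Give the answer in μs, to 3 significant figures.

Per-hop transmission t_tx = L/R = 49000/23500000 = 2085.11 μs.
Per-hop propagation t_prop = 11/300000000 = 0.0366667 μs.
Pipeline fill: first packet needs 4·t_tx to clear all hops; remaining 113 packets each add one t_tx.
Total = (4+114-1)·t_tx + 4·t_prop = 117·2085.11 + 4·0.0366667 = 244000 μs.

244000 μs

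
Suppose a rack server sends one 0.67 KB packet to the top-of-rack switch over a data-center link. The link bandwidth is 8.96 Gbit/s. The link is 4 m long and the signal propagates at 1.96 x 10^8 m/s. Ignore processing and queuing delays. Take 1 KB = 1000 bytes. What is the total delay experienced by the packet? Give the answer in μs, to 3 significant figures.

L = 5360 bits.
Transmission delay = L/R = 5360 / 8960000000 = 0.598214 μs.
Propagation delay = d/s = 4 m / 196000000 m/s = 0.0204082 μs.
Total = 0.619 μs.

0.619 μs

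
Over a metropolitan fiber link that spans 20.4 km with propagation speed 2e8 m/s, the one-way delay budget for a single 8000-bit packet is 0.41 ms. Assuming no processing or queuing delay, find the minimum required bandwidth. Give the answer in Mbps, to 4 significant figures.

25.97 Mbps

Propagation delay = 20400 / 200000000 = 0.102 ms.
Transmission budget = 0.41 − 0.102 = 0.308 ms.
R ≥ L / t_tx = 8000 bits / 0.000308 s = 25.97 Mbps.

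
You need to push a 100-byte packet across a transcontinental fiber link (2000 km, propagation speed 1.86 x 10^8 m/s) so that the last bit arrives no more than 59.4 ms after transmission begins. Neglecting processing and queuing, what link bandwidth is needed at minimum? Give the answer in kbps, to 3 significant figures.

16.4 kbps

L = 800 bits.
Propagation delay = 2000000 / 186000000 = 10.7527 ms.
Transmission budget = 59.4 − 10.7527 = 48.6473 ms.
R ≥ L / t_tx = 800 bits / 0.0486473 s = 16.4 kbps.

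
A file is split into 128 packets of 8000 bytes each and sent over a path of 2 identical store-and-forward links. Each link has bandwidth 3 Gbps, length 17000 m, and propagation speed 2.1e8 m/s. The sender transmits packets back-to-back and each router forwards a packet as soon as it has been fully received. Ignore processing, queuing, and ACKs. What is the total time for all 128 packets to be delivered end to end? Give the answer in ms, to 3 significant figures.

Per-hop transmission t_tx = L/R = 64000/3000000000 = 0.0213333 ms.
Per-hop propagation t_prop = 17000/210000000 = 0.0809524 ms.
Pipeline fill: first packet needs 2·t_tx to clear all hops; remaining 127 packets each add one t_tx.
Total = (2+128-1)·t_tx + 2·t_prop = 129·0.0213333 + 2·0.0809524 = 2.91 ms.

2.91 ms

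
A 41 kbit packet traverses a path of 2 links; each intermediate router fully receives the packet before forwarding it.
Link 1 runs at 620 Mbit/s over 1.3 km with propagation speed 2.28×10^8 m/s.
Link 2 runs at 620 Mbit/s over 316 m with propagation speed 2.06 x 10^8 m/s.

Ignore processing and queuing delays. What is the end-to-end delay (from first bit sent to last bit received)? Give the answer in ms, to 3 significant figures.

0.139 ms

L = 41000 bits.
Transmission delay per hop = L/R = 41000/620000000 = 0.066129 ms; 2 hops → 0.132258 ms.
Propagation delays (d/s per hop): 0.00570175, 0.00153398 ms; sum = 0.00723573 ms.
End-to-end = 0.139 ms.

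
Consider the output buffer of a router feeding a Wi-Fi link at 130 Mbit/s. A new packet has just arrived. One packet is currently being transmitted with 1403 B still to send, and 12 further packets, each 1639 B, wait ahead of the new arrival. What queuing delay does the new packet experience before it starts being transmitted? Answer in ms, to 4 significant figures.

Each queued packet: L/R = 13112/130000000 = 0.100862 ms.
12 queued → 1.21034 ms.
Plus remaining 11224 bits of current packet: 0.0863385 ms.
Queuing delay = 1.297 ms.

1.297 ms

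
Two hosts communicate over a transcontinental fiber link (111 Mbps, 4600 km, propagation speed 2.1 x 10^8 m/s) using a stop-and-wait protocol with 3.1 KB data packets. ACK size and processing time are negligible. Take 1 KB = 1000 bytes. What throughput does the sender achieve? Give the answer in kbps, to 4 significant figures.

t_tx = L/R = 24800/111000000 = 0.000223423 s.
t_prop = 4600000/210000000 = 0.0219048 s; RTT = 0.0438095 s.
Cycle = t_tx + RTT = 0.0440329 s.
Throughput = L / cycle = 24800 / 0.0440329 = 563.2 kbps.

563.2 kbps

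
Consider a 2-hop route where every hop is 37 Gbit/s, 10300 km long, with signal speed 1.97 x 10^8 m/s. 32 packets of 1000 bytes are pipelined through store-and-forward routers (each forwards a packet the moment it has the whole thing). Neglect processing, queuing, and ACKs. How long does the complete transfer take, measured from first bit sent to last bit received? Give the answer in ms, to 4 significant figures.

104.6 ms

Per-hop transmission t_tx = L/R = 8000/37000000000 = 0.000216216 ms.
Per-hop propagation t_prop = 10300000/197000000 = 52.2843 ms.
Pipeline fill: first packet needs 2·t_tx to clear all hops; remaining 31 packets each add one t_tx.
Total = (2+32-1)·t_tx + 2·t_prop = 33·0.000216216 + 2·52.2843 = 104.6 ms.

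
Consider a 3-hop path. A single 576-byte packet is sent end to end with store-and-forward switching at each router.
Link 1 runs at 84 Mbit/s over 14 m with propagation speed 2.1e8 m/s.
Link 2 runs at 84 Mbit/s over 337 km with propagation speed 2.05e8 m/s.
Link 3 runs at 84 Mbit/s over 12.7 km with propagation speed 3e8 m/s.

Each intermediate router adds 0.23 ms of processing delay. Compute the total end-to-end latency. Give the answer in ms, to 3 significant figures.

2.31 ms

L = 576 × 8 = 4608 bits.
Transmission delay per hop = L/R = 4608/84000000 = 0.0548571 ms; 3 hops → 0.164571 ms.
Propagation delays (d/s per hop): 6.66667e-05, 1.6439, 0.0423333 ms; sum = 1.6863 ms.
Processing at 2 router(s): 2 × 0.23 ms = 0.46 ms.
End-to-end = 2.31 ms.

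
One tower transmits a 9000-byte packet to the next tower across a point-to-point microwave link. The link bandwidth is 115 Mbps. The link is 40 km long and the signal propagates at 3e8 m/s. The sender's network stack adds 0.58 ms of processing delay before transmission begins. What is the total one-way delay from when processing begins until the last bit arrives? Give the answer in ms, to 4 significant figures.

1.339 ms

L = 9000 × 8 = 72000 bits.
Transmission delay = L/R = 72000 / 115000000 = 0.626087 ms.
Propagation delay = d/s = 40000 m / 300000000 m/s = 0.133333 ms.
Plus processing delay 0.58 ms = 0.58 ms.
Total = 1.339 ms.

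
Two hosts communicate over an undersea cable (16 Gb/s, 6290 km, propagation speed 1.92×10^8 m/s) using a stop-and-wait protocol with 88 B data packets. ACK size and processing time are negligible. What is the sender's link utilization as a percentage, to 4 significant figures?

t_tx = L/R = 704/16000000000 = 4.4e-08 s.
t_prop = 6290000/192000000 = 0.0327604 s; RTT = 0.0655208 s.
Cycle = t_tx + RTT = 0.0655209 s.
Utilization = t_tx / cycle = 4.4e-08/0.0655209 = 0.00006715 %.

0.00006715 %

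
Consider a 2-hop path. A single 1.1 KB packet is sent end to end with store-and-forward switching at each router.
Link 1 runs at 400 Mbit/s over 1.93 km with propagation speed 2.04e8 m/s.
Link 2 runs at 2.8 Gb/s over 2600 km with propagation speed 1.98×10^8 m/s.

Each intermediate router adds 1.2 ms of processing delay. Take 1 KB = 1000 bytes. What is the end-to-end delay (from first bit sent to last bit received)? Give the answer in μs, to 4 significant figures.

L = 8800 bits.
Transmission delays (L/R per hop): 22, 3.14286 μs; sum = 25.1429 μs.
Propagation delays (d/s per hop): 9.46078, 13131.3 μs; sum = 13140.8 μs.
Processing at 1 router(s): 1 × 1.2 ms = 1200 μs.
End-to-end = 14370 μs.

14370 μs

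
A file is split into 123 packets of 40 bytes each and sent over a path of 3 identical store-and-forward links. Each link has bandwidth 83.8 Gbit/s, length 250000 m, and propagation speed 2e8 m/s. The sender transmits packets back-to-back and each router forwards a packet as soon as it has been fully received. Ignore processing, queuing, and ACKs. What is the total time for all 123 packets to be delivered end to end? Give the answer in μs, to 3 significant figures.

3750 μs

Per-hop transmission t_tx = L/R = 320/83800000000 = 0.00381862 μs.
Per-hop propagation t_prop = 250000/200000000 = 1250 μs.
Pipeline fill: first packet needs 3·t_tx to clear all hops; remaining 122 packets each add one t_tx.
Total = (3+123-1)·t_tx + 3·t_prop = 125·0.00381862 + 3·1250 = 3750 μs.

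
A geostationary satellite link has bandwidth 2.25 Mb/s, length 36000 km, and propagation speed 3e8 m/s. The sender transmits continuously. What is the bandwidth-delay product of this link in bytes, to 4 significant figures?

Propagation delay = 36000000 / 300000000 = 0.12 s.
BDP = R × t_prop = 2250000 × 0.12 = 270000 bits.
In bytes: 270000/8 = 33750 bytes.

33750 bytes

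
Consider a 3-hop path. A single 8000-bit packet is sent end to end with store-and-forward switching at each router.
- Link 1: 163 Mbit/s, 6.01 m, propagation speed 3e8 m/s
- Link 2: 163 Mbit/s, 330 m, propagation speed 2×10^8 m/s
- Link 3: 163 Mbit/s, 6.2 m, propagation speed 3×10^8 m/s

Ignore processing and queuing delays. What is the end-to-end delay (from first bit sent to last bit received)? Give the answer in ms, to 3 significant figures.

0.149 ms

Transmission delay per hop = L/R = 8000/163000000 = 0.0490798 ms; 3 hops → 0.147239 ms.
Propagation delays (d/s per hop): 2.00333e-05, 0.00165, 2.06667e-05 ms; sum = 0.0016907 ms.
End-to-end = 0.149 ms.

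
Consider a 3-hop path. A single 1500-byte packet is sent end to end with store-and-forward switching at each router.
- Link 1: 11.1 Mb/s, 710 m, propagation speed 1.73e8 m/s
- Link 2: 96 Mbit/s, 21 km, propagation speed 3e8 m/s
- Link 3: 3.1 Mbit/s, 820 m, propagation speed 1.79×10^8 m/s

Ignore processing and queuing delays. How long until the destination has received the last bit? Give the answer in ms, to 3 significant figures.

5.16 ms

L = 1500 × 8 = 12000 bits.
Transmission delays (L/R per hop): 1.08108, 0.125, 3.87097 ms; sum = 5.07705 ms.
Propagation delays (d/s per hop): 0.00410405, 0.07, 0.00458101 ms; sum = 0.0786851 ms.
End-to-end = 5.16 ms.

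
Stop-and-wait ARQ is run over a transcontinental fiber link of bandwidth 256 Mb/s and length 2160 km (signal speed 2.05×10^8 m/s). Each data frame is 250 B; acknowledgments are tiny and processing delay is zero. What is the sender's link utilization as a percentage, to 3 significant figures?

0.0371 %

t_tx = L/R = 2000/256000000 = 7.8125e-06 s.
t_prop = 2160000/2.05e+08 = 0.0105366 s; RTT = 0.0210732 s.
Cycle = t_tx + RTT = 0.021081 s.
Utilization = t_tx / cycle = 7.8125e-06/0.021081 = 0.0371 %.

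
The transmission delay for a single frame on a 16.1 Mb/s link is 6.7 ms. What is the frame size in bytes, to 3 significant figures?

13500 bytes

L = R × t_tx = 1.61e+07 b/s × 0.0067 s = 107870 bits.
In bytes: 107870 / 8 = 13500 bytes.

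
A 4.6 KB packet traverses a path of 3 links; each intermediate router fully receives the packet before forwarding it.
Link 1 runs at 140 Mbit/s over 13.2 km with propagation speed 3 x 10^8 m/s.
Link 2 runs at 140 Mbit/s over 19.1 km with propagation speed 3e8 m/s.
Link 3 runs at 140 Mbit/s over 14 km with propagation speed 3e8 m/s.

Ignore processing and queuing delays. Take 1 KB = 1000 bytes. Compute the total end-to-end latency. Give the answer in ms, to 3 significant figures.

0.943 ms

L = 36800 bits.
Transmission delay per hop = L/R = 36800/140000000 = 0.262857 ms; 3 hops → 0.788571 ms.
Propagation delays (d/s per hop): 0.044, 0.0636667, 0.0466667 ms; sum = 0.154333 ms.
End-to-end = 0.943 ms.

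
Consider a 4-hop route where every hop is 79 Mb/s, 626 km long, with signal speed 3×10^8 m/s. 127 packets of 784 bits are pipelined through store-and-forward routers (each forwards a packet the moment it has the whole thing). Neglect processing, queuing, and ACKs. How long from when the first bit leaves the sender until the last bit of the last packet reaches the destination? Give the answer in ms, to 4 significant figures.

Per-hop transmission t_tx = L/R = 784/79000000 = 0.00992405 ms.
Per-hop propagation t_prop = 626000/300000000 = 2.08667 ms.
Pipeline fill: first packet needs 4·t_tx to clear all hops; remaining 126 packets each add one t_tx.
Total = (4+127-1)·t_tx + 4·t_prop = 130·0.00992405 + 4·2.08667 = 9.637 ms.

9.637 ms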